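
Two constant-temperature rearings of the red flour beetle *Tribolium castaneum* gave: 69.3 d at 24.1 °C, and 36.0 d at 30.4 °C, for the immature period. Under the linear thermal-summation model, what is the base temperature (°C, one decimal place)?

17.3 °C

Under the model K = D·(T − T_b), so D₁·(T₁ − T_b) = D₂·(T₂ − T_b).
69.3·(24.1 − T_b) = 36.0·(30.4 − T_b)
T_b = (69.3·24.1 − 36.0·30.4) / (69.3 − 36.0) = 575.73 / 33.3 = 17.289 °C ≈ 17.3 °C.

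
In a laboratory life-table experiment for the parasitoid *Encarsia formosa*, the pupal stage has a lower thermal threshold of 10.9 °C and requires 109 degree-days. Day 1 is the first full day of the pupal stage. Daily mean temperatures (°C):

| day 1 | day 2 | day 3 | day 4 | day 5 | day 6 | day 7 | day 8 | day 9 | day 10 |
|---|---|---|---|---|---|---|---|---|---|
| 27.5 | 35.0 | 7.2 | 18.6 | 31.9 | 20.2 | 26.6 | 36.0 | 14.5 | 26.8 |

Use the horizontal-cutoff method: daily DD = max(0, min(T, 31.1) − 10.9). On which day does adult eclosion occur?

Daily DD above 10.9 °C (capped at 20.2): 16.6, 20.2, 0.0, 7.7, 20.2, 9.3, 15.7, 20.2, 3.6, 15.9.
Cumulative: 16.6, 36.8, 36.8, 44.5, 64.7, 74.0, 89.7, 109.9, 113.5, 129.4.
The total first reaches 109 DD on day 8.

day 8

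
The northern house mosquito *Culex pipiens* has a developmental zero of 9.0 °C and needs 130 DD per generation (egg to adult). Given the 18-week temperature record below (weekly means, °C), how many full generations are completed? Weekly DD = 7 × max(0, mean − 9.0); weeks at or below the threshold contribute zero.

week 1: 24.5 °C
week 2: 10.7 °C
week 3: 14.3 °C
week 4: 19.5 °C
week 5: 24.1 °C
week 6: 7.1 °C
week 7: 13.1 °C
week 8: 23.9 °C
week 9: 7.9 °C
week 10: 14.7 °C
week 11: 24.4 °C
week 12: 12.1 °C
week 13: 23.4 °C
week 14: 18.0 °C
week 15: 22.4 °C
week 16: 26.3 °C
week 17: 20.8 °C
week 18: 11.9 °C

8 generations

Weekly DD (7 × max(0, T̄ − 9.0)): 108.5, 11.9, 37.1, 73.5, 105.7, 0.0, 28.7, 104.3, 0.0, 39.9, 107.8, 21.7, 100.8, 63.0, 93.8, 121.1, 82.6, 20.3.
Season total = 1120.7 DD.
Complete generations = ⌊1120.7 / 130⌋ = 8.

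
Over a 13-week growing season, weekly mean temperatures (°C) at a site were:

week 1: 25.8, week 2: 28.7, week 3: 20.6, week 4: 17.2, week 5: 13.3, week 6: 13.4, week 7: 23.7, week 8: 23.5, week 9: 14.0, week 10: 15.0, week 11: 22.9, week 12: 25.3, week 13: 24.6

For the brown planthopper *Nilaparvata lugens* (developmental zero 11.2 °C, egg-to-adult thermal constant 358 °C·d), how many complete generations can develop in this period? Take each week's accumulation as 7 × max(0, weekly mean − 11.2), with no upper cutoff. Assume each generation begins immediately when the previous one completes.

2 generations

Weekly DD (7 × max(0, T̄ − 11.2)): 102.2, 122.5, 65.8, 42.0, 14.7, 15.4, 87.5, 86.1, 19.6, 26.6, 81.9, 98.7, 93.8.
Season total = 856.8 DD.
Complete generations = ⌊856.8 / 358⌋ = 2.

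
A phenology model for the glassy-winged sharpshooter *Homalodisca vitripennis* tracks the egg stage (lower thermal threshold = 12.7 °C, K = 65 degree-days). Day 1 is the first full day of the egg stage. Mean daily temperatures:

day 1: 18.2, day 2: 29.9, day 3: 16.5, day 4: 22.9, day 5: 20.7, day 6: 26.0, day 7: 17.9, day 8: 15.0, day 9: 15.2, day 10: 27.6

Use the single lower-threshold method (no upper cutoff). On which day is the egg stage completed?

day 8

Daily DD above 12.7 °C: 5.5, 17.2, 3.8, 10.2, 8.0, 13.3, 5.2, 2.3, 2.5, 14.9.
Cumulative: 5.5, 22.7, 26.5, 36.7, 44.7, 58.0, 63.2, 65.5, 68.0, 82.9.
The total first reaches 65 DD on day 8.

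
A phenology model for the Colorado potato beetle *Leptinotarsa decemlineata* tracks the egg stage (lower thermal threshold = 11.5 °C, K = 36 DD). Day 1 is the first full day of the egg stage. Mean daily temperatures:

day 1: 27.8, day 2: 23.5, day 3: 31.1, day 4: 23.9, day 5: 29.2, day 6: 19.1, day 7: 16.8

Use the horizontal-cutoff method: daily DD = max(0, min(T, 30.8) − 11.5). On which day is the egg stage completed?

Daily DD above 11.5 °C (capped at 19.3): 16.3, 12.0, 19.3, 12.4, 17.7, 7.6, 5.3.
Cumulative: 16.3, 28.3, 47.6, 60.0, 77.7, 85.3, 90.6.
The total first reaches 36 DD on day 3.

day 3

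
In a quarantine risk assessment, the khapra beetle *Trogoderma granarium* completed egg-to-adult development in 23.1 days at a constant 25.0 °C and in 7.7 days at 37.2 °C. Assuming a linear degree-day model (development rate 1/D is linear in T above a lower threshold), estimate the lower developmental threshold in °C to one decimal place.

Under the model K = D·(T − T_b), so D₁·(T₁ − T_b) = D₂·(T₂ − T_b).
23.1·(25.0 − T_b) = 7.7·(37.2 − T_b)
T_b = (23.1·25.0 − 7.7·37.2) / (23.1 − 7.7) = 291.06 / 15.4 = 18.900 °C ≈ 18.9 °C.

18.9 °C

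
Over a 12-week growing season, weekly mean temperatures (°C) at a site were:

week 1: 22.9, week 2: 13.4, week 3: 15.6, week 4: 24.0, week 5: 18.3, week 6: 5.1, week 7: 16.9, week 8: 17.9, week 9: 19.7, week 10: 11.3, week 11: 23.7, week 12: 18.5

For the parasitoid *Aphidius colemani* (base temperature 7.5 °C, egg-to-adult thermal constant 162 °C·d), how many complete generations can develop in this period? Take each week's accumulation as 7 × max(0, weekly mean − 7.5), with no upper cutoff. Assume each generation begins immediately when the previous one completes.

5 generations

Weekly DD (7 × max(0, T̄ − 7.5)): 107.8, 41.3, 56.7, 115.5, 75.6, 0.0, 65.8, 72.8, 85.4, 26.6, 113.4, 77.0.
Season total = 837.9 DD.
Complete generations = ⌊837.9 / 162⌋ = 5.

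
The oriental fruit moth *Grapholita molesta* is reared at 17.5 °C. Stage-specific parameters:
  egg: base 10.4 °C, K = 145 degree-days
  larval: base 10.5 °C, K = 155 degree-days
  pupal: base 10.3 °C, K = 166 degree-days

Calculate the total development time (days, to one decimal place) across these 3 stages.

65.6 days

egg: 145 / (17.5 − 10.4) = 145 / 7.1 = 20.423 d.
larval: 155 / (17.5 − 10.5) = 155 / 7.0 = 22.143 d.
pupal: 166 / (17.5 − 10.3) = 166 / 7.2 = 23.056 d.
Sum = 65.621 ≈ 65.6 days.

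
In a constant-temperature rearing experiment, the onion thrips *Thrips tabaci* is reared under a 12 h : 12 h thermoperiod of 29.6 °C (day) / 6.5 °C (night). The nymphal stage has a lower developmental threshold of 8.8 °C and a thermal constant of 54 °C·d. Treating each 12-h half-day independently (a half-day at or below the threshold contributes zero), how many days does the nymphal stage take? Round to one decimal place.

5.2 days

Day half: max(0, 29.6 − 8.8) × 0.5 = 20.8 × 0.5 = 10.40 DD.
Night half: max(0, 6.5 − 8.8) × 0.5 = 0.0 × 0.5 = 0.00 DD.
Per 24 h: 10.40 DD/day.
Duration = 54 / 10.40 = 5.192 ≈ 5.2 days.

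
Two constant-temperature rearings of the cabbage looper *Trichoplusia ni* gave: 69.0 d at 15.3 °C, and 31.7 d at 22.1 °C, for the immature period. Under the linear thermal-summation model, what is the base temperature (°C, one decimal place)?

Under the model K = D·(T − T_b), so D₁·(T₁ − T_b) = D₂·(T₂ − T_b).
69.0·(15.3 − T_b) = 31.7·(22.1 − T_b)
T_b = (69.0·15.3 − 31.7·22.1) / (69.0 − 31.7) = 355.13 / 37.3 = 9.521 °C ≈ 9.5 °C.

9.5 °C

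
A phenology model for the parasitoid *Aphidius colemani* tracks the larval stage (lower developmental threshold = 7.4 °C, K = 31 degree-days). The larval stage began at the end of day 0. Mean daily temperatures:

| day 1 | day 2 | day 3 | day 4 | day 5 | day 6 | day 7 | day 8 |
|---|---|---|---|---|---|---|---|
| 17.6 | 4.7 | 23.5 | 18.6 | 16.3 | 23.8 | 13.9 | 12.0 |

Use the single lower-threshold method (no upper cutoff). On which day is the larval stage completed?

day 4

Daily DD above 7.4 °C: 10.2, 0.0, 16.1, 11.2, 8.9, 16.4, 6.5, 4.6.
Cumulative: 10.2, 10.2, 26.3, 37.5, 46.4, 62.8, 69.3, 73.9.
The total first reaches 31 DD on day 4.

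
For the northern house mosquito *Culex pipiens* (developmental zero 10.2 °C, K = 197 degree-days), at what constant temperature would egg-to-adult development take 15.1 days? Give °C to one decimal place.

Required daily accumulation = 197 / 15.1 = 13.046 DD/day.
T = T_base + 13.046 = 10.2 + 13.046 = 23.246 ≈ 23.2 °C.

23.2 °C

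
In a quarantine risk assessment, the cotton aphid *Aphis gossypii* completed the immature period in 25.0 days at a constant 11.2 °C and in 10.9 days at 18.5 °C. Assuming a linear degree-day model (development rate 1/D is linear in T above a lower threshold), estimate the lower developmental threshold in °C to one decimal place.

Equal thermal constants: D₁(T₁ − T_b) = D₂(T₂ − T_b).
25.0·(11.2 − T_b) = 10.9·(18.5 − T_b)
T_b = (25.0·11.2 − 10.9·18.5) / (25.0 − 10.9) = 78.35 / 14.1 = 5.557 °C ≈ 5.6 °C.

5.6 °C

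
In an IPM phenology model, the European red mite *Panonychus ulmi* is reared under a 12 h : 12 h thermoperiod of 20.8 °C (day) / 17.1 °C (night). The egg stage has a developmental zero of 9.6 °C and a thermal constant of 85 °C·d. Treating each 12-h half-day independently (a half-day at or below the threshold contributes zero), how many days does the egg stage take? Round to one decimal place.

Day half: max(0, 20.8 − 9.6) × 0.5 = 11.2 × 0.5 = 5.60 DD.
Night half: max(0, 17.1 − 9.6) × 0.5 = 7.5 × 0.5 = 3.75 DD.
Per 24 h: 9.35 DD/day.
Duration = 85 / 9.35 = 9.091 ≈ 9.1 days.

9.1 days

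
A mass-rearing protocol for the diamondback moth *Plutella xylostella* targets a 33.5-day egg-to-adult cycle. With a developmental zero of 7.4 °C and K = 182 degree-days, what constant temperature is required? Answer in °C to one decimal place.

Required daily accumulation = 182 / 33.5 = 5.433 DD/day.
T = T_base + 5.433 = 7.4 + 5.433 = 12.833 ≈ 12.8 °C.

12.8 °C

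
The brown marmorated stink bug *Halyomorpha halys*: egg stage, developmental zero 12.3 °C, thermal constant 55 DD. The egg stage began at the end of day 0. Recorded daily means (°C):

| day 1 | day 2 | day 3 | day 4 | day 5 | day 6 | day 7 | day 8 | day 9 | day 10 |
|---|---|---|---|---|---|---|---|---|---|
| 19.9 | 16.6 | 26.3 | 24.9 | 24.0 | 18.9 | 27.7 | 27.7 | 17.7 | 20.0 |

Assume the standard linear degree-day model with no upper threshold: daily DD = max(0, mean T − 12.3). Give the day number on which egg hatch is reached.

Daily DD above 12.3 °C: 7.6, 4.3, 14.0, 12.6, 11.7, 6.6, 15.4, 15.4, 5.4, 7.7.
Cumulative: 7.6, 11.9, 25.9, 38.5, 50.2, 56.8, 72.2, 87.6, 93.0, 100.7.
The total first reaches 55 DD on day 6.

day 6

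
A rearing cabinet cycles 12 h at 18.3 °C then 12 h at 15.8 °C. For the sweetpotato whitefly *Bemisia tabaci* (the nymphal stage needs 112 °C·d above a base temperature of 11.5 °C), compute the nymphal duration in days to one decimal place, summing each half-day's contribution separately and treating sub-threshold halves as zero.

20.2 days

Day half: max(0, 18.3 − 11.5) × 0.5 = 6.8 × 0.5 = 3.40 DD.
Night half: max(0, 15.8 − 11.5) × 0.5 = 4.3 × 0.5 = 2.15 DD.
Per 24 h: 5.55 DD/day.
Duration = 112 / 5.55 = 20.180 ≈ 20.2 days.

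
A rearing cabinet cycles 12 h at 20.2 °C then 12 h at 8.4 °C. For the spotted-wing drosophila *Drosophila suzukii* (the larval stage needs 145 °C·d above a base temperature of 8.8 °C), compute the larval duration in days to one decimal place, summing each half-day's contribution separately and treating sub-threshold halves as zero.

Day half: max(0, 20.2 − 8.8) × 0.5 = 11.4 × 0.5 = 5.70 DD.
Night half: max(0, 8.4 − 8.8) × 0.5 = 0.0 × 0.5 = 0.00 DD.
Per 24 h: 5.70 DD/day.
Duration = 145 / 5.70 = 25.439 ≈ 25.4 days.

25.4 days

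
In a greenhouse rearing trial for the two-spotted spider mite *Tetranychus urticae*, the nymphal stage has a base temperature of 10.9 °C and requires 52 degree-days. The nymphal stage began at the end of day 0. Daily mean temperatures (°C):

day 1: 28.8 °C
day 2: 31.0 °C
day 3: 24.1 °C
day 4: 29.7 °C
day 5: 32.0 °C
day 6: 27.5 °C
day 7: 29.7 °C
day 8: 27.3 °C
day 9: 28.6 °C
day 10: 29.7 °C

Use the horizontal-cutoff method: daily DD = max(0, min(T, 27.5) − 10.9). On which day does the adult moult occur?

day 4

Daily DD above 10.9 °C (capped at 16.6): 16.6, 16.6, 13.2, 16.6, 16.6, 16.6, 16.6, 16.4, 16.6, 16.6.
Cumulative: 16.6, 33.2, 46.4, 63.0, 79.6, 96.2, 112.8, 129.2, 145.8, 162.4.
The total first reaches 52 DD on day 4.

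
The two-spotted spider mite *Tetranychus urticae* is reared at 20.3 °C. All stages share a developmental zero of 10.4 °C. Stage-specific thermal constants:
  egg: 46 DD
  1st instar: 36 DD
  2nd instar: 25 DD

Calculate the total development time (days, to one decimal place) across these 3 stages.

10.8 days

Daily accumulation at 20.3 °C = 20.3 − 10.4 = 9.9 DD/day.
Total K = 46 + 36 + 25 = 107 DD.
Total duration = 107 / 9.9 = 10.808 ≈ 10.8 days.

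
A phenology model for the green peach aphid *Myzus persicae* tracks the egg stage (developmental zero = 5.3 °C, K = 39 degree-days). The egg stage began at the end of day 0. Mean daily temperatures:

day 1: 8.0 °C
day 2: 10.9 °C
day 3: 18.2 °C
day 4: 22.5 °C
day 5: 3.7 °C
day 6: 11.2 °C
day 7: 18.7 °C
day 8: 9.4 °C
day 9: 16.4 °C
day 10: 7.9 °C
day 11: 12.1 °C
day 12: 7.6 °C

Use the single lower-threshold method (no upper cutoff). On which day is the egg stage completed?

day 6

Daily DD above 5.3 °C: 2.7, 5.6, 12.9, 17.2, 0.0, 5.9, 13.4, 4.1, 11.1, 2.6, 6.8, 2.3.
Cumulative: 2.7, 8.3, 21.2, 38.4, 38.4, 44.3, 57.7, 61.8, 72.9, 75.5, 82.3, 84.6.
The total first reaches 39 DD on day 6.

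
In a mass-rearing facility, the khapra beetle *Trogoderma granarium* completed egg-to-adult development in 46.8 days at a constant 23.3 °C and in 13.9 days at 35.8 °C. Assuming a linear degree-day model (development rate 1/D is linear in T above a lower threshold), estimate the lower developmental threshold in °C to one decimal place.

Under the model K = D·(T − T_b), so D₁·(T₁ − T_b) = D₂·(T₂ − T_b).
46.8·(23.3 − T_b) = 13.9·(35.8 − T_b)
T_b = (46.8·23.3 − 13.9·35.8) / (46.8 − 13.9) = 592.82 / 32.9 = 18.019 °C ≈ 18.0 °C.

18.0 °C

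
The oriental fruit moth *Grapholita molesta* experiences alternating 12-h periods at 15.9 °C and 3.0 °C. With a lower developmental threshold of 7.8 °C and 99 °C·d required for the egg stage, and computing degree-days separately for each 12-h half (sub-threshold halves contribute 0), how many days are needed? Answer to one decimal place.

24.4 days

Day half: max(0, 15.9 − 7.8) × 0.5 = 8.1 × 0.5 = 4.05 DD.
Night half: max(0, 3.0 − 7.8) × 0.5 = 0.0 × 0.5 = 0.00 DD.
Per 24 h: 4.05 DD/day.
Duration = 99 / 4.05 = 24.444 ≈ 24.4 days.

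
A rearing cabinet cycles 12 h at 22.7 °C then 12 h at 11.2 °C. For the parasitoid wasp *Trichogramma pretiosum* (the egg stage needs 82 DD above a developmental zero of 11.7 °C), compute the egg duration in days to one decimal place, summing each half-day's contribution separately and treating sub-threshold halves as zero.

Day half: max(0, 22.7 − 11.7) × 0.5 = 11.0 × 0.5 = 5.50 DD.
Night half: max(0, 11.2 − 11.7) × 0.5 = 0.0 × 0.5 = 0.00 DD.
Per 24 h: 5.50 DD/day.
Duration = 82 / 5.50 = 14.909 ≈ 14.9 days.

14.9 days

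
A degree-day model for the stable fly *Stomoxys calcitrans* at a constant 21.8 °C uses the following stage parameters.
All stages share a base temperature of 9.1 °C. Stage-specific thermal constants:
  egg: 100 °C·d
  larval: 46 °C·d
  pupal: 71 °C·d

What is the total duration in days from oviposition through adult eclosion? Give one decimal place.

Daily accumulation at 21.8 °C = 21.8 − 9.1 = 12.7 DD/day.
Total K = 100 + 46 + 71 = 217 DD.
Total duration = 217 / 12.7 = 17.087 ≈ 17.1 days.

17.1 days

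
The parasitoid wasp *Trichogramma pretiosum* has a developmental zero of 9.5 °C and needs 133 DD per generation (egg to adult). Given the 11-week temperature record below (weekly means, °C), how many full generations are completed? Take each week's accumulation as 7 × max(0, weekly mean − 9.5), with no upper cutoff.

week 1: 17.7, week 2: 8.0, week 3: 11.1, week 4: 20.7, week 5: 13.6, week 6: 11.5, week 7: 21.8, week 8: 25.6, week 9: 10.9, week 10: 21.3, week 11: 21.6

4 generations

Weekly DD (7 × max(0, T̄ − 9.5)): 57.4, 0.0, 11.2, 78.4, 28.7, 14.0, 86.1, 112.7, 9.8, 82.6, 84.7.
Season total = 565.6 DD.
Complete generations = ⌊565.6 / 133⌋ = 4.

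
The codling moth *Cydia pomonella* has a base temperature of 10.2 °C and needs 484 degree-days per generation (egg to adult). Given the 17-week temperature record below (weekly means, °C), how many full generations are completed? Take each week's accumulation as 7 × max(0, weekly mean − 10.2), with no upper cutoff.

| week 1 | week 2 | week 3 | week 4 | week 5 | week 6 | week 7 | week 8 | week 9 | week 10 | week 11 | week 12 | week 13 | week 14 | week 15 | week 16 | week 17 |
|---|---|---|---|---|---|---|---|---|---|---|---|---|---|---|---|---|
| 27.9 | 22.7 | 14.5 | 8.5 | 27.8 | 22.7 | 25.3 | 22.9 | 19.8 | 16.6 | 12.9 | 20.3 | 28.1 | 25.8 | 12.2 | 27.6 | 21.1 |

2 generations

Weekly DD (7 × max(0, T̄ − 10.2)): 123.9, 87.5, 30.1, 0.0, 123.2, 87.5, 105.7, 88.9, 67.2, 44.8, 18.9, 70.7, 125.3, 109.2, 14.0, 121.8, 76.3.
Season total = 1295.0 DD.
Complete generations = ⌊1295.0 / 484⌋ = 2.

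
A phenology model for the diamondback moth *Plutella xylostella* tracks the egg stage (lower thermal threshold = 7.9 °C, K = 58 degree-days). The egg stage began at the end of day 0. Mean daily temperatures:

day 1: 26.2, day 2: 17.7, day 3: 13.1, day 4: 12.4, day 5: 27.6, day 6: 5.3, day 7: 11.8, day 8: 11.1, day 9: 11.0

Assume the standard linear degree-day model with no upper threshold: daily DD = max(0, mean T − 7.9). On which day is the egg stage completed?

day 7

Daily DD above 7.9 °C: 18.3, 9.8, 5.2, 4.5, 19.7, 0.0, 3.9, 3.2, 3.1.
Cumulative: 18.3, 28.1, 33.3, 37.8, 57.5, 57.5, 61.4, 64.6, 67.7.
The total first reaches 58 DD on day 7.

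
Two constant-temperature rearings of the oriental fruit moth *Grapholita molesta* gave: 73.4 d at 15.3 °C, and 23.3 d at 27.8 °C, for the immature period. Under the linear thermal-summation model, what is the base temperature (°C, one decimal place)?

9.5 °C

Under the model K = D·(T − T_b), so D₁·(T₁ − T_b) = D₂·(T₂ − T_b).
73.4·(15.3 − T_b) = 23.3·(27.8 − T_b)
T_b = (73.4·15.3 − 23.3·27.8) / (73.4 − 23.3) = 475.28 / 50.1 = 9.487 °C ≈ 9.5 °C.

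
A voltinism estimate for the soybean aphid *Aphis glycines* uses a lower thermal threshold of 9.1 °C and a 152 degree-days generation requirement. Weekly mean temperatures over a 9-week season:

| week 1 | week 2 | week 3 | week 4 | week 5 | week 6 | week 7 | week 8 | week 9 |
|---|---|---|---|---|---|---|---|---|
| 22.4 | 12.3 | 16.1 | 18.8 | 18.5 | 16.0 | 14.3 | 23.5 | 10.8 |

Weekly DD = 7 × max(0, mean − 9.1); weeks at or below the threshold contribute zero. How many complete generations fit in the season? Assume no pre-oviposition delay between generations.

3 generations

Weekly DD (7 × max(0, T̄ − 9.1)): 93.1, 22.4, 49.0, 67.9, 65.8, 48.3, 36.4, 100.8, 11.9.
Season total = 495.6 DD.
Complete generations = ⌊495.6 / 152⌋ = 3.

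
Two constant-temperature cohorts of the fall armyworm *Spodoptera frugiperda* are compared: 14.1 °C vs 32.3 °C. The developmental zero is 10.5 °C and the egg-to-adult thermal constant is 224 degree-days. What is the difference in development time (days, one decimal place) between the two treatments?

At 14.1 °C: 224 / (14.1 − 10.5) = 224 / 3.6 = 62.222 d.
At 32.3 °C: 224 / (32.3 − 10.5) = 224 / 21.8 = 10.275 d.
Difference = |62.222 − 10.275| = 51.947 ≈ 51.9 days.

51.9 days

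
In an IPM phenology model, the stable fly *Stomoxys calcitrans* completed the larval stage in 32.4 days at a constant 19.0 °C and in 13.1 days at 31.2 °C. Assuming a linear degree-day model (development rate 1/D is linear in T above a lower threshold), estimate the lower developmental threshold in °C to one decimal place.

10.7 °C

Under the model K = D·(T − T_b), so D₁·(T₁ − T_b) = D₂·(T₂ − T_b).
32.4·(19.0 − T_b) = 13.1·(31.2 − T_b)
T_b = (32.4·19.0 − 13.1·31.2) / (32.4 − 13.1) = 206.88 / 19.3 = 10.719 °C ≈ 10.7 °C.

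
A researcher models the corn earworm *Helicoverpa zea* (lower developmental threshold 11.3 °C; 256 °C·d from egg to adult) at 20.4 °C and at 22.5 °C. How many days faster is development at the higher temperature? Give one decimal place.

At 20.4 °C: 256 / (20.4 − 11.3) = 256 / 9.1 = 28.132 d.
At 22.5 °C: 256 / (22.5 − 11.3) = 256 / 11.2 = 22.857 d.
Difference = |28.132 − 22.857| = 5.275 ≈ 5.3 days.

5.3 days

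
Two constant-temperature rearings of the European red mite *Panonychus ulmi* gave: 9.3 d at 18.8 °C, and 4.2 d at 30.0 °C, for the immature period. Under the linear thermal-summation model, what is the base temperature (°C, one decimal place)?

9.6 °C

Under the model K = D·(T − T_b), so D₁·(T₁ − T_b) = D₂·(T₂ − T_b).
9.3·(18.8 − T_b) = 4.2·(30.0 − T_b)
T_b = (9.3·18.8 − 4.2·30.0) / (9.3 − 4.2) = 48.84 / 5.1 = 9.576 °C ≈ 9.6 °C.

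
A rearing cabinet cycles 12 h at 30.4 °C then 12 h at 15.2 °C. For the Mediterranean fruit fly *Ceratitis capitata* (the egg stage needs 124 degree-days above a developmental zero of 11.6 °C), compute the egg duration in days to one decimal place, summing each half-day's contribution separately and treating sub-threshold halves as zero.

11.1 days

Day half: max(0, 30.4 − 11.6) × 0.5 = 18.8 × 0.5 = 9.40 DD.
Night half: max(0, 15.2 − 11.6) × 0.5 = 3.6 × 0.5 = 1.80 DD.
Per 24 h: 11.20 DD/day.
Duration = 124 / 11.20 = 11.071 ≈ 11.1 days.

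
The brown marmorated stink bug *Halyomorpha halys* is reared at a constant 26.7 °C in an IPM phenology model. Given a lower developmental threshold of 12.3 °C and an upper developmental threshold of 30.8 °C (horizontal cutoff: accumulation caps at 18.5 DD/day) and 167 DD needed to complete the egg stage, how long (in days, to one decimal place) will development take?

Daily accumulation = 26.7 − 12.3 = 14.4 DD/day.
Duration = 167 / 14.4 = 11.597 ≈ 11.6 days.

11.6 days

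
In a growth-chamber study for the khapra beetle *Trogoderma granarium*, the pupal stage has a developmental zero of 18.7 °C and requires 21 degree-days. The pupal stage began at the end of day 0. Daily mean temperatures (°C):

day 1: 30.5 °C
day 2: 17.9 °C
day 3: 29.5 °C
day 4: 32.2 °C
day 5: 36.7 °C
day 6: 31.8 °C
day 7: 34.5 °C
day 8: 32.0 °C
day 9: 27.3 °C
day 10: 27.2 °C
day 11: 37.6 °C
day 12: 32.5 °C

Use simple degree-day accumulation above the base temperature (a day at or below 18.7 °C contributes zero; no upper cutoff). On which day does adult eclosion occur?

day 3

Daily DD above 18.7 °C: 11.8, 0.0, 10.8, 13.5, 18.0, 13.1, 15.8, 13.3, 8.6, 8.5, 18.9, 13.8.
Cumulative: 11.8, 11.8, 22.6, 36.1, 54.1, 67.2, 83.0, 96.3, 104.9, 113.4, 132.3, 146.1.
The total first reaches 21 DD on day 3.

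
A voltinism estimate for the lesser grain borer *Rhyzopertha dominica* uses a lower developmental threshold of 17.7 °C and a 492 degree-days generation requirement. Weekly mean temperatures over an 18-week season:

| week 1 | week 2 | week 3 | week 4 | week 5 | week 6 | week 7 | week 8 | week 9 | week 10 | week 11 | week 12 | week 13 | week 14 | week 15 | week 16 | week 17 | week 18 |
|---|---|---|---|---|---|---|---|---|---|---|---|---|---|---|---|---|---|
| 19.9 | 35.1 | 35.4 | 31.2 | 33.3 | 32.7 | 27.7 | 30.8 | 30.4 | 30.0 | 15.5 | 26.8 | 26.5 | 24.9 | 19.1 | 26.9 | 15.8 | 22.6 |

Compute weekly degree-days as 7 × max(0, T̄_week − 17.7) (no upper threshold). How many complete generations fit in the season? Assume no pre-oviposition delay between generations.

2 generations

Weekly DD (7 × max(0, T̄ − 17.7)): 15.4, 121.8, 123.9, 94.5, 109.2, 105.0, 70.0, 91.7, 88.9, 86.1, 0.0, 63.7, 61.6, 50.4, 9.8, 64.4, 0.0, 34.3.
Season total = 1190.7 DD.
Complete generations = ⌊1190.7 / 492⌋ = 2.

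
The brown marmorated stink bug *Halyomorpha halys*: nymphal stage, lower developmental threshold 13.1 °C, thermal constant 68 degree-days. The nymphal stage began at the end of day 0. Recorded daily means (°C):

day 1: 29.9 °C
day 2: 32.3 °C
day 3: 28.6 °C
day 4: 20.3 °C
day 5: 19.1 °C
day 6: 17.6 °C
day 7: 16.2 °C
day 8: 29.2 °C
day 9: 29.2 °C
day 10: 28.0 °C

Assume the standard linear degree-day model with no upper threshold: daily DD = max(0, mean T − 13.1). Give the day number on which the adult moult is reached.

day 6

Daily DD above 13.1 °C: 16.8, 19.2, 15.5, 7.2, 6.0, 4.5, 3.1, 16.1, 16.1, 14.9.
Cumulative: 16.8, 36.0, 51.5, 58.7, 64.7, 69.2, 72.3, 88.4, 104.5, 119.4.
The total first reaches 68 DD on day 6.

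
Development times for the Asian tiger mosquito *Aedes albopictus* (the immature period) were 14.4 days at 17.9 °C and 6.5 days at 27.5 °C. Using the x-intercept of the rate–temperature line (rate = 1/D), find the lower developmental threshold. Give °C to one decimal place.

10.0 °C

Equal thermal constants: D₁(T₁ − T_b) = D₂(T₂ − T_b).
14.4·(17.9 − T_b) = 6.5·(27.5 − T_b)
T_b = (14.4·17.9 − 6.5·27.5) / (14.4 − 6.5) = 79.01 / 7.9 = 10.001 °C ≈ 10.0 °C.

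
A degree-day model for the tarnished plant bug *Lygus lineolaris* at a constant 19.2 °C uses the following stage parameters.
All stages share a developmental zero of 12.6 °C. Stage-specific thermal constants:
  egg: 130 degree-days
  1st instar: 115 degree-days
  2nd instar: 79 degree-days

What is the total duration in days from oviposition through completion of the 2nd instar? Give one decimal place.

Daily accumulation at 19.2 °C = 19.2 − 12.6 = 6.6 DD/day.
Total K = 130 + 115 + 79 = 324 DD.
Total duration = 324 / 6.6 = 49.091 ≈ 49.1 days.

49.1 days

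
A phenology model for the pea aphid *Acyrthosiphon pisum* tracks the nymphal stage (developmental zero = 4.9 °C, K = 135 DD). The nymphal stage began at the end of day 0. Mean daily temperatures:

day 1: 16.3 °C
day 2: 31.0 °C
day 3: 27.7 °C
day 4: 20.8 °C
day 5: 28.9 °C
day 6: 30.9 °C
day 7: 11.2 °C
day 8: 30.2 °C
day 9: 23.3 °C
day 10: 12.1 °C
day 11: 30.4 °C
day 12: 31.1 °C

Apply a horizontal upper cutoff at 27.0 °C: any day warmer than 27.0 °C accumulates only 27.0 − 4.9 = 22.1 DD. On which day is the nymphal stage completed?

day 8

Daily DD above 4.9 °C (capped at 22.1): 11.4, 22.1, 22.1, 15.9, 22.1, 22.1, 6.3, 22.1, 18.4, 7.2, 22.1, 22.1.
Cumulative: 11.4, 33.5, 55.6, 71.5, 93.6, 115.7, 122.0, 144.1, 162.5, 169.7, 191.8, 213.9.
The total first reaches 135 DD on day 8.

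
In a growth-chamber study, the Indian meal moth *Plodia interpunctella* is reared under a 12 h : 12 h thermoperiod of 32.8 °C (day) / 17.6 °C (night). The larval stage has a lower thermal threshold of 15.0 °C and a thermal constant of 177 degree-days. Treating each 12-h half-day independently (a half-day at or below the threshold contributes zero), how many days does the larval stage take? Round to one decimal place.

Day half: max(0, 32.8 − 15.0) × 0.5 = 17.8 × 0.5 = 8.90 DD.
Night half: max(0, 17.6 − 15.0) × 0.5 = 2.6 × 0.5 = 1.30 DD.
Per 24 h: 10.20 DD/day.
Duration = 177 / 10.20 = 17.353 ≈ 17.4 days.

17.4 days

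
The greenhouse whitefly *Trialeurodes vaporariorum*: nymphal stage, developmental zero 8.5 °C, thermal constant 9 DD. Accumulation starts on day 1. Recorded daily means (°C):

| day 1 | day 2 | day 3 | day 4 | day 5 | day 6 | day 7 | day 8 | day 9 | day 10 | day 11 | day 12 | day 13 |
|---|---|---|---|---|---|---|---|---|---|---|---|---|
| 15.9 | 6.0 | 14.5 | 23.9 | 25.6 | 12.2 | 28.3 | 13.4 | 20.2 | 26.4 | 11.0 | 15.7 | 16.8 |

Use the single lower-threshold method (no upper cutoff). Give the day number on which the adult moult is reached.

Daily DD above 8.5 °C: 7.4, 0.0, 6.0, 15.4, 17.1, 3.7, 19.8, 4.9, 11.7, 17.9, 2.5, 7.2, 8.3.
Cumulative: 7.4, 7.4, 13.4, 28.8, 45.9, 49.6, 69.4, 74.3, 86.0, 103.9, 106.4, 113.6, 121.9.
The total first reaches 9 DD on day 3.

day 3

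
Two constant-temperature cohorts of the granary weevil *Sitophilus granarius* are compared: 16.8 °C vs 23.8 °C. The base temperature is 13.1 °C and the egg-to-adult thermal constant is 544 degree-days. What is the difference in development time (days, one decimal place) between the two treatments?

At 16.8 °C: 544 / (16.8 − 13.1) = 544 / 3.7 = 147.027 d.
At 23.8 °C: 544 / (23.8 − 13.1) = 544 / 10.7 = 50.841 d.
Difference = |147.027 − 50.841| = 96.186 ≈ 96.2 days.

96.2 days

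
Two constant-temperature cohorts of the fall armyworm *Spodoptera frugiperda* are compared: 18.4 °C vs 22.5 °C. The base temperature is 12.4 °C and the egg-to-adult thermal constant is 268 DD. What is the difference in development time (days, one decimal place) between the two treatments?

At 18.4 °C: 268 / (18.4 − 12.4) = 268 / 6.0 = 44.667 d.
At 22.5 °C: 268 / (22.5 − 12.4) = 268 / 10.1 = 26.535 d.
Difference = |44.667 − 26.535| = 18.132 ≈ 18.1 days.

18.1 days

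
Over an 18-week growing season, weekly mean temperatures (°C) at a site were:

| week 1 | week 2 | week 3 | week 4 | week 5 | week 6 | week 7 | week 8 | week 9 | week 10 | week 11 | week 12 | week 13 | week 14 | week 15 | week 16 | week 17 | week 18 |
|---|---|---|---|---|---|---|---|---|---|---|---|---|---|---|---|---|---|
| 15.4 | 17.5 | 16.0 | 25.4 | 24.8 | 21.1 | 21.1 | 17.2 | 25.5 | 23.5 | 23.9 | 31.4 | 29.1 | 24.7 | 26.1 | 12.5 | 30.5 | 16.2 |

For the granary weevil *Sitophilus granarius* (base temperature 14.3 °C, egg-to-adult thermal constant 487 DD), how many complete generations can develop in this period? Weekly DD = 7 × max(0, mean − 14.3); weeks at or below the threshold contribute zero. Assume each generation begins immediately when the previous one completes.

2 generations

Weekly DD (7 × max(0, T̄ − 14.3)): 7.7, 22.4, 11.9, 77.7, 73.5, 47.6, 47.6, 20.3, 78.4, 64.4, 67.2, 119.7, 103.6, 72.8, 82.6, 0.0, 113.4, 13.3.
Season total = 1024.1 DD.
Complete generations = ⌊1024.1 / 487⌋ = 2.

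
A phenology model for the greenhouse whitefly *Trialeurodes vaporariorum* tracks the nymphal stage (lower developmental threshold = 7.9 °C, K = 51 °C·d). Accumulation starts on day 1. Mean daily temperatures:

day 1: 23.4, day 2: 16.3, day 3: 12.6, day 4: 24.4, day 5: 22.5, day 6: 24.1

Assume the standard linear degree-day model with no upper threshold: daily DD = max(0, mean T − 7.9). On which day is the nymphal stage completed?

day 5

Daily DD above 7.9 °C: 15.5, 8.4, 4.7, 16.5, 14.6, 16.2.
Cumulative: 15.5, 23.9, 28.6, 45.1, 59.7, 75.9.
The total first reaches 51 DD on day 5.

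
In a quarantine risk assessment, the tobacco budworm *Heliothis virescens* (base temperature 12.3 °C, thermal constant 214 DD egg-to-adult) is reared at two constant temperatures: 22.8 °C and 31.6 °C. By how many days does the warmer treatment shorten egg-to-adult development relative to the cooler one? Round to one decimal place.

At 22.8 °C: 214 / (22.8 − 12.3) = 214 / 10.5 = 20.381 d.
At 31.6 °C: 214 / (31.6 − 12.3) = 214 / 19.3 = 11.088 d.
Difference = |20.381 − 11.088| = 9.293 ≈ 9.3 days.

9.3 days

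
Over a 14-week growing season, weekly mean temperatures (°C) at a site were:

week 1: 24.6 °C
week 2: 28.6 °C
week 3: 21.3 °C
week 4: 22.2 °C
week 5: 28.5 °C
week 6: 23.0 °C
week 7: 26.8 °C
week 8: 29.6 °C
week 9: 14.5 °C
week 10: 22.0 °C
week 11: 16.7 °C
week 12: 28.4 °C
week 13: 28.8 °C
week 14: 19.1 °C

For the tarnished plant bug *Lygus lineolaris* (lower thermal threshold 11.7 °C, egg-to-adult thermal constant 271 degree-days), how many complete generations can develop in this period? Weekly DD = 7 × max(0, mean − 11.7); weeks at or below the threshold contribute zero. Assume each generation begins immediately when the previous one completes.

Weekly DD (7 × max(0, T̄ − 11.7)): 90.3, 118.3, 67.2, 73.5, 117.6, 79.1, 105.7, 125.3, 19.6, 72.1, 35.0, 116.9, 119.7, 51.8.
Season total = 1192.1 DD.
Complete generations = ⌊1192.1 / 271⌋ = 4.

4 generations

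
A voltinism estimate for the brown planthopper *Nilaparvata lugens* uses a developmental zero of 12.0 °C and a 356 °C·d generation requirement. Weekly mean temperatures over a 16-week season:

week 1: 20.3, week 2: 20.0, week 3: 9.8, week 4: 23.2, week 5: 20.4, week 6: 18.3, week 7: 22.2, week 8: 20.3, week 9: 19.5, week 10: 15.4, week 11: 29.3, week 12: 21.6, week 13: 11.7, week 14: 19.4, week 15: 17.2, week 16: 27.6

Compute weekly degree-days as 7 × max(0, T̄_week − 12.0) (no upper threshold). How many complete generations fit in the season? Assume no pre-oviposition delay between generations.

Weekly DD (7 × max(0, T̄ − 12.0)): 58.1, 56.0, 0.0, 78.4, 58.8, 44.1, 71.4, 58.1, 52.5, 23.8, 121.1, 67.2, 0.0, 51.8, 36.4, 109.2.
Season total = 886.9 DD.
Complete generations = ⌊886.9 / 356⌋ = 2.

2 generations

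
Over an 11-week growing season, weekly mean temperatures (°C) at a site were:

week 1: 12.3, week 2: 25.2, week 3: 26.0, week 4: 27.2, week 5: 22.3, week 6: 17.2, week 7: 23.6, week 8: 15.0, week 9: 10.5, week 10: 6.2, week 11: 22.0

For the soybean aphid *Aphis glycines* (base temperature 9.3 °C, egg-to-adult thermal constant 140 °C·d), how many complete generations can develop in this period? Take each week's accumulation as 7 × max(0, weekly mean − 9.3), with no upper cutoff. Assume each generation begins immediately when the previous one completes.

5 generations

Weekly DD (7 × max(0, T̄ − 9.3)): 21.0, 111.3, 116.9, 125.3, 91.0, 55.3, 100.1, 39.9, 8.4, 0.0, 88.9.
Season total = 758.1 DD.
Complete generations = ⌊758.1 / 140⌋ = 5.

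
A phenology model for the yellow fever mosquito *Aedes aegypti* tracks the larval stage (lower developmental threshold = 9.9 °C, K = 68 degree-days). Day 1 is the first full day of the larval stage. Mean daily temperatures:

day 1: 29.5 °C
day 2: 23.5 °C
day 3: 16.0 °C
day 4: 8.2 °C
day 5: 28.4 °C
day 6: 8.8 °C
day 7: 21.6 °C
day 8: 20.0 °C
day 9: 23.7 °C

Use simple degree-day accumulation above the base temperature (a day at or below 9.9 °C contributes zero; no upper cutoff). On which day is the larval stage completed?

day 7

Daily DD above 9.9 °C: 19.6, 13.6, 6.1, 0.0, 18.5, 0.0, 11.7, 10.1, 13.8.
Cumulative: 19.6, 33.2, 39.3, 39.3, 57.8, 57.8, 69.5, 79.6, 93.4.
The total first reaches 68 DD on day 7.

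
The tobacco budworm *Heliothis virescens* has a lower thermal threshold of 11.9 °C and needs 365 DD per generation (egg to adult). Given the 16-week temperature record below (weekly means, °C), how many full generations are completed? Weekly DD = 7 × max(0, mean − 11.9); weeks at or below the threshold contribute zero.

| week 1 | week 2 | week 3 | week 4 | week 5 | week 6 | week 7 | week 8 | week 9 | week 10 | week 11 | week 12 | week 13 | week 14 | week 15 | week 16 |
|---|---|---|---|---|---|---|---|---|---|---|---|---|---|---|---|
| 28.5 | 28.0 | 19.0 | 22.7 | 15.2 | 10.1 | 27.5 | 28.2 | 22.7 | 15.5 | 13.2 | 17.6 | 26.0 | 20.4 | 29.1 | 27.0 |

3 generations

Weekly DD (7 × max(0, T̄ − 11.9)): 116.2, 112.7, 49.7, 75.6, 23.1, 0.0, 109.2, 114.1, 75.6, 25.2, 9.1, 39.9, 98.7, 59.5, 120.4, 105.7.
Season total = 1134.7 DD.
Complete generations = ⌊1134.7 / 365⌋ = 3.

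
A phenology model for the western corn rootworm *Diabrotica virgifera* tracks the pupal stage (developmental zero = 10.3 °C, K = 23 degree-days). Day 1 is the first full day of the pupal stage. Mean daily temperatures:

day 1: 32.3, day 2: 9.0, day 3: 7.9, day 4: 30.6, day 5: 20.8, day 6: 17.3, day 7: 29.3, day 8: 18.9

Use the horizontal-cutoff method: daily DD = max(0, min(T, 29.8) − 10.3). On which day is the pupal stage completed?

Daily DD above 10.3 °C (capped at 19.5): 19.5, 0.0, 0.0, 19.5, 10.5, 7.0, 19.0, 8.6.
Cumulative: 19.5, 19.5, 19.5, 39.0, 49.5, 56.5, 75.5, 84.1.
The total first reaches 23 DD on day 4.

day 4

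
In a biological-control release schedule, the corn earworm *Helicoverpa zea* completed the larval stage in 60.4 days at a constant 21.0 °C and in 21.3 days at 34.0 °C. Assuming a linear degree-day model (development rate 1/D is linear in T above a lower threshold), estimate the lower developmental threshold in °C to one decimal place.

Equal thermal constants: D₁(T₁ − T_b) = D₂(T₂ − T_b).
60.4·(21.0 − T_b) = 21.3·(34.0 − T_b)
T_b = (60.4·21.0 − 21.3·34.0) / (60.4 − 21.3) = 544.20 / 39.1 = 13.918 °C ≈ 13.9 °C.

13.9 °C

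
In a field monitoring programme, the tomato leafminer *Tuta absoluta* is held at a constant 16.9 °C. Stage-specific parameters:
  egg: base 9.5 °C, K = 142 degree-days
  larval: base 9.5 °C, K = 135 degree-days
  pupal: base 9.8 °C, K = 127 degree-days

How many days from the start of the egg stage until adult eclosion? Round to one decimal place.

egg: 142 / (16.9 − 9.5) = 142 / 7.4 = 19.189 d.
larval: 135 / (16.9 − 9.5) = 135 / 7.4 = 18.243 d.
pupal: 127 / (16.9 − 9.8) = 127 / 7.1 = 17.887 d.
Sum = 55.320 ≈ 55.3 days.

55.3 days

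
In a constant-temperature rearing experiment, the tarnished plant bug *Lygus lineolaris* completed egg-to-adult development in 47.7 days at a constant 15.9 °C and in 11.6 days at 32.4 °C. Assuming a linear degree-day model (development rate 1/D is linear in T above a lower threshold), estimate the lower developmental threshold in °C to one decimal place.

10.6 °C

Equal thermal constants: D₁(T₁ − T_b) = D₂(T₂ − T_b).
47.7·(15.9 − T_b) = 11.6·(32.4 − T_b)
T_b = (47.7·15.9 − 11.6·32.4) / (47.7 − 11.6) = 382.59 / 36.1 = 10.598 °C ≈ 10.6 °C.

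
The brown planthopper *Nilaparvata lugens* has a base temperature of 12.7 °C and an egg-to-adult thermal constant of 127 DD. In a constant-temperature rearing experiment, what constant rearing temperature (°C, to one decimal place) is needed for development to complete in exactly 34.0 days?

Required daily accumulation = 127 / 34.0 = 3.735 DD/day.
T = T_base + 3.735 = 12.7 + 3.735 = 16.435 ≈ 16.4 °C.

16.4 °C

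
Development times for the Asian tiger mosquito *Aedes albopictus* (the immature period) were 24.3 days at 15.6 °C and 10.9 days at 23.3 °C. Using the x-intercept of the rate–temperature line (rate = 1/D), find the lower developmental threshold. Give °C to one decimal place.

Linear rate model ⇒ the product D·(T − T_b) is constant across temperatures.
24.3·(15.6 − T_b) = 10.9·(23.3 − T_b)
T_b = (24.3·15.6 − 10.9·23.3) / (24.3 − 10.9) = 125.11 / 13.4 = 9.337 °C ≈ 9.3 °C.

9.3 °C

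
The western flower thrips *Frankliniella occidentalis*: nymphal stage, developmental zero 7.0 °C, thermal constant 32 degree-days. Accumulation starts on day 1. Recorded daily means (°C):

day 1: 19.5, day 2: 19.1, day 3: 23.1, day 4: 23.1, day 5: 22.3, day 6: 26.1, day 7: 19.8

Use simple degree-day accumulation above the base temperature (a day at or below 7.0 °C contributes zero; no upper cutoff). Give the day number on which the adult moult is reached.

day 3

Daily DD above 7.0 °C: 12.5, 12.1, 16.1, 16.1, 15.3, 19.1, 12.8.
Cumulative: 12.5, 24.6, 40.7, 56.8, 72.1, 91.2, 104.0.
The total first reaches 32 DD on day 3.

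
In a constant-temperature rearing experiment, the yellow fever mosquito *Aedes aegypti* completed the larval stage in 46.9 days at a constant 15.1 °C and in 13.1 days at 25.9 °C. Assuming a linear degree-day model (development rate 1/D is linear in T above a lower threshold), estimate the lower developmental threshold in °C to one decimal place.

10.9 °C

Equal thermal constants: D₁(T₁ − T_b) = D₂(T₂ − T_b).
46.9·(15.1 − T_b) = 13.1·(25.9 − T_b)
T_b = (46.9·15.1 − 13.1·25.9) / (46.9 − 13.1) = 368.90 / 33.8 = 10.914 °C ≈ 10.9 °C.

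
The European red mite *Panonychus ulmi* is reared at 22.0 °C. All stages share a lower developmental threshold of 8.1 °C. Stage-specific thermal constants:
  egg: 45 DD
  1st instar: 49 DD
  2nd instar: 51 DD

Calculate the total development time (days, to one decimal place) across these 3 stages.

10.4 days

Daily accumulation at 22.0 °C = 22.0 − 8.1 = 13.9 DD/day.
Total K = 45 + 49 + 51 = 145 DD.
Total duration = 145 / 13.9 = 10.432 ≈ 10.4 days.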